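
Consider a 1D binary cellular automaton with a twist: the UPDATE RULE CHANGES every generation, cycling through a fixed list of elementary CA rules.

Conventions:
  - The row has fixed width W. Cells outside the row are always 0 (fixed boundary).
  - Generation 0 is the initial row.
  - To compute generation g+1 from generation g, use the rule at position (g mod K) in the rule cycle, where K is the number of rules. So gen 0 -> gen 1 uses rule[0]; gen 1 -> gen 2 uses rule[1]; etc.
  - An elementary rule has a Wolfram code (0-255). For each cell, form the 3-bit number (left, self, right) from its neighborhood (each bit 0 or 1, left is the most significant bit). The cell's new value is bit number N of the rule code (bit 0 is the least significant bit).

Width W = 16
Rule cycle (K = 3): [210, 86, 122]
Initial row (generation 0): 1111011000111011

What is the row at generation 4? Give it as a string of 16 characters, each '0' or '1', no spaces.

Gen 0: 1111011000111011
Gen 1 (rule 210): 0111001101011001
Gen 2 (rule 86): 1001110101001111
Gen 3 (rule 122): 0111011010111001
Gen 4 (rule 210): 1011001000011110

Answer: 1011001000011110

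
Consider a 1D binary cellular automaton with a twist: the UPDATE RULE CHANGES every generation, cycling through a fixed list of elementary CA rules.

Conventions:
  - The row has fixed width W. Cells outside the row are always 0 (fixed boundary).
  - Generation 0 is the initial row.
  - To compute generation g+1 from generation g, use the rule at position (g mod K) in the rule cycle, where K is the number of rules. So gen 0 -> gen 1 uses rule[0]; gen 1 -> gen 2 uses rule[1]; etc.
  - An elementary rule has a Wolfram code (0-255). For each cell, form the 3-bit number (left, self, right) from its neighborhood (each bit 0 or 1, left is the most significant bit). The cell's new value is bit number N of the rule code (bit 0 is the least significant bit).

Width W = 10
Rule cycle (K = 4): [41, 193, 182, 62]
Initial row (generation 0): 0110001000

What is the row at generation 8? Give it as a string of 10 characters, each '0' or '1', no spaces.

Answer: 1111101110

Derivation:
Gen 0: 0110001000
Gen 1 (rule 41): 0100100011
Gen 2 (rule 193): 0000001001
Gen 3 (rule 182): 0000011111
Gen 4 (rule 62): 0000110000
Gen 5 (rule 41): 1110100111
Gen 6 (rule 193): 0110000011
Gen 7 (rule 182): 1001000100
Gen 8 (rule 62): 1111101110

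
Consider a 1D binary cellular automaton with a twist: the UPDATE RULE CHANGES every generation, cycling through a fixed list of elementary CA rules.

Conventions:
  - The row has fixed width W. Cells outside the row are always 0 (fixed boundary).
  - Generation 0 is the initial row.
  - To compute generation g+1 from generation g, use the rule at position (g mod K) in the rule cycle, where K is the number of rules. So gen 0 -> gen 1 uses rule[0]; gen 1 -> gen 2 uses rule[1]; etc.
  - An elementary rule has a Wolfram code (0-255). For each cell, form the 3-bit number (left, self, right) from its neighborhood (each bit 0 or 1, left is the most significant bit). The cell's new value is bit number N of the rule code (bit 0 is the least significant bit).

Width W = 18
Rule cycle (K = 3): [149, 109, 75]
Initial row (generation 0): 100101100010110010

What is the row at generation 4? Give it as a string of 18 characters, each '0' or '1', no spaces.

Gen 0: 100101100010110010
Gen 1 (rule 149): 110100011010001011
Gen 2 (rule 109): 111101011110101111
Gen 3 (rule 75): 100100010010001001
Gen 4 (rule 149): 110111011011101101

Answer: 110111011011101101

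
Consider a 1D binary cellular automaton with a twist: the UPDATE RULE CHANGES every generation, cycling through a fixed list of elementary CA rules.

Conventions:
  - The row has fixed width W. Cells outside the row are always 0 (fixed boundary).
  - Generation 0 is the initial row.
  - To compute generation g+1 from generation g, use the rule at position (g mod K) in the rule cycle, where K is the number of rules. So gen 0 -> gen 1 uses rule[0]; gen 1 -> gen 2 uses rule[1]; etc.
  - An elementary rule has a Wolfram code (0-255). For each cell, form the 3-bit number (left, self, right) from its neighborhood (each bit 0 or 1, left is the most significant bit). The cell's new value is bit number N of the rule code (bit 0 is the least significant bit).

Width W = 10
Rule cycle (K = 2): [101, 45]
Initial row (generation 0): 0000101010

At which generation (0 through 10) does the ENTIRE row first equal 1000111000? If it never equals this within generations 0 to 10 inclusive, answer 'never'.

Answer: never

Derivation:
Gen 0: 0000101010
Gen 1 (rule 101): 1110111110
Gen 2 (rule 45): 1001100000
Gen 3 (rule 101): 1000101111
Gen 4 (rule 45): 1010111000
Gen 5 (rule 101): 1111001011
Gen 6 (rule 45): 1000001110
Gen 7 (rule 101): 1011100010
Gen 8 (rule 45): 1110001010
Gen 9 (rule 101): 0010101110
Gen 10 (rule 45): 1011111000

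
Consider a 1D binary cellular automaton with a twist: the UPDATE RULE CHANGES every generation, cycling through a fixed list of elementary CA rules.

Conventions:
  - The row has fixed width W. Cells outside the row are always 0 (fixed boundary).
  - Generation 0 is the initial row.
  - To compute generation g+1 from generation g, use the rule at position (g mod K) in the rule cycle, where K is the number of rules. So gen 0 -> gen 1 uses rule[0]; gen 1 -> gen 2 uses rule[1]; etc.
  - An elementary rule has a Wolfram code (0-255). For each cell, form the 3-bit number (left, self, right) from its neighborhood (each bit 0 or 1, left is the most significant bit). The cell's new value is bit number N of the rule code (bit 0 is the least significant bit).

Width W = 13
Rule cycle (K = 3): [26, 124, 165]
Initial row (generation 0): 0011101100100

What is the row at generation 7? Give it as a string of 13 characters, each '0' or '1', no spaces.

Gen 0: 0011101100100
Gen 1 (rule 26): 0110001011010
Gen 2 (rule 124): 0111001111111
Gen 3 (rule 165): 0010000111110
Gen 4 (rule 26): 0101001100001
Gen 5 (rule 124): 0111101110001
Gen 6 (rule 165): 0011010100101
Gen 7 (rule 26): 0110000011000

Answer: 0110000011000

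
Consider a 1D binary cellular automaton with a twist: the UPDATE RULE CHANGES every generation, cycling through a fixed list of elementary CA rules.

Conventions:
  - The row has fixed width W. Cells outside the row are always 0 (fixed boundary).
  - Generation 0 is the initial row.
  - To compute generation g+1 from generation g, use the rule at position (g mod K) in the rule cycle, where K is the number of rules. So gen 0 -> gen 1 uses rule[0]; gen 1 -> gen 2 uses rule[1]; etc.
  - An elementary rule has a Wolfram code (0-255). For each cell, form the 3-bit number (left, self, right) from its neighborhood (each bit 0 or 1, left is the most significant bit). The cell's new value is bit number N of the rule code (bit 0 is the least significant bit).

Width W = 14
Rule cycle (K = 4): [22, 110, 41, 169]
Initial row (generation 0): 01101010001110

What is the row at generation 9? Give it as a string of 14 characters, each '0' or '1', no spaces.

Gen 0: 01101010001110
Gen 1 (rule 22): 10001011010001
Gen 2 (rule 110): 10011111110011
Gen 3 (rule 41): 00010000000010
Gen 4 (rule 169): 11000111111000
Gen 5 (rule 22): 00101000000100
Gen 6 (rule 110): 01111000001100
Gen 7 (rule 41): 01000011101001
Gen 8 (rule 169): 00011011010000
Gen 9 (rule 22): 00100000011000

Answer: 00100000011000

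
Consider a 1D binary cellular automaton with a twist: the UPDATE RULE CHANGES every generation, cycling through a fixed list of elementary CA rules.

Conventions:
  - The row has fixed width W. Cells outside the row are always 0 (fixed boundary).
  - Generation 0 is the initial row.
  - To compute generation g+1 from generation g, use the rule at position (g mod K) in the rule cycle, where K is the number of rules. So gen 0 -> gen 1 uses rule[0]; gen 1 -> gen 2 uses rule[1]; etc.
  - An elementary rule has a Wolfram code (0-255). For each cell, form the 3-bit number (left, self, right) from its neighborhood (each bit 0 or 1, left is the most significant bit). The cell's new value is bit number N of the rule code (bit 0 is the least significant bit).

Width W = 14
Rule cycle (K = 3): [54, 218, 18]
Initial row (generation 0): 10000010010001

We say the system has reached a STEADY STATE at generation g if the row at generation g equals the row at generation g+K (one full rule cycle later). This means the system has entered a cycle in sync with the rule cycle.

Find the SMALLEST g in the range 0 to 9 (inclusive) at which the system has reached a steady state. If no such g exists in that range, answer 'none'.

Gen 0: 10000010010001
Gen 1 (rule 54): 11000111111011
Gen 2 (rule 218): 11101111111011
Gen 3 (rule 18): 00000000000000
Gen 4 (rule 54): 00000000000000
Gen 5 (rule 218): 00000000000000
Gen 6 (rule 18): 00000000000000
Gen 7 (rule 54): 00000000000000
Gen 8 (rule 218): 00000000000000
Gen 9 (rule 18): 00000000000000
Gen 10 (rule 54): 00000000000000
Gen 11 (rule 218): 00000000000000
Gen 12 (rule 18): 00000000000000

Answer: 3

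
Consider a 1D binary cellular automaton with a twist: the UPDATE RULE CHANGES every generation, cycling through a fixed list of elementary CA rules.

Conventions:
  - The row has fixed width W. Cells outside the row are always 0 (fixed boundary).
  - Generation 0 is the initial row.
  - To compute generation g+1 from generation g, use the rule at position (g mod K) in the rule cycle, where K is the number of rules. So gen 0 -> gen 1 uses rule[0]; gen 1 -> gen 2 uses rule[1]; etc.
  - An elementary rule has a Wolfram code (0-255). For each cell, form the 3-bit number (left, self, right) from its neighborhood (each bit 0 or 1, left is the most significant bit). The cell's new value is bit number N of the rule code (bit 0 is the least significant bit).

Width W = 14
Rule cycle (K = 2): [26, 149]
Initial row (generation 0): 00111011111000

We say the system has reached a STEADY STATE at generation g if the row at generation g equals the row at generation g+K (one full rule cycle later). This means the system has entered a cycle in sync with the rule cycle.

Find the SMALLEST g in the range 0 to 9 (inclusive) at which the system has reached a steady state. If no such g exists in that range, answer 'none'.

Answer: 7

Derivation:
Gen 0: 00111011111000
Gen 1 (rule 26): 01100010000100
Gen 2 (rule 149): 00011011110111
Gen 3 (rule 26): 00110010000100
Gen 4 (rule 149): 10001011110111
Gen 5 (rule 26): 01010010000100
Gen 6 (rule 149): 01011011110111
Gen 7 (rule 26): 10010010000100
Gen 8 (rule 149): 11011011110111
Gen 9 (rule 26): 10010010000100
Gen 10 (rule 149): 11011011110111
Gen 11 (rule 26): 10010010000100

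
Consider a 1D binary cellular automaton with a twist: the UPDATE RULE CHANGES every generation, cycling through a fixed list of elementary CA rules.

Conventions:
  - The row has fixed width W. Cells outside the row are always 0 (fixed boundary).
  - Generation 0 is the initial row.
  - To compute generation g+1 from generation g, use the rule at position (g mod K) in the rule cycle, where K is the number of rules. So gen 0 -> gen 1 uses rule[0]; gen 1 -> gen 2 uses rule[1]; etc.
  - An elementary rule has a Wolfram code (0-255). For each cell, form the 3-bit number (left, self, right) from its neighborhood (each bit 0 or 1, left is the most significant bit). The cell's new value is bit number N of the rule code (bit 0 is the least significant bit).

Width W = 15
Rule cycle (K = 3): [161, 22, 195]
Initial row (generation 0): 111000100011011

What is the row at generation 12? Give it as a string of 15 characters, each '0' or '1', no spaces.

Answer: 001111001001100

Derivation:
Gen 0: 111000100011011
Gen 1 (rule 161): 010010001000100
Gen 2 (rule 22): 111111011101110
Gen 3 (rule 195): 011111001100110
Gen 4 (rule 161): 001110000000000
Gen 5 (rule 22): 010001000000000
Gen 6 (rule 195): 100110011111111
Gen 7 (rule 161): 000000001111110
Gen 8 (rule 22): 000000010000001
Gen 9 (rule 195): 111111100111110
Gen 10 (rule 161): 011111000011100
Gen 11 (rule 22): 100000100100010
Gen 12 (rule 195): 001111001001100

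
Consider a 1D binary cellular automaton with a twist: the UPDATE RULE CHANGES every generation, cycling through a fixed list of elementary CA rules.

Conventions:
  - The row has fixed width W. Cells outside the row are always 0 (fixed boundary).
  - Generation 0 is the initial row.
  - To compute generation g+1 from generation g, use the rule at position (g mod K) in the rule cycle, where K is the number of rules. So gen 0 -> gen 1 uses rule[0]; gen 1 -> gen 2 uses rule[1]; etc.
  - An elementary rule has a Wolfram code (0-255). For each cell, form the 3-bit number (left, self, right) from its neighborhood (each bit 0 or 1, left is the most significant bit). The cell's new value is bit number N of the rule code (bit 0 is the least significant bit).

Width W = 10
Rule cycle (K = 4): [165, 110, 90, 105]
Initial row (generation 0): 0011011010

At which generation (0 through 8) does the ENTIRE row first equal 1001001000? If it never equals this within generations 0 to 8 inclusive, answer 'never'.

Gen 0: 0011011010
Gen 1 (rule 165): 1000100110
Gen 2 (rule 110): 1001101110
Gen 3 (rule 90): 0111101011
Gen 4 (rule 105): 0100110111
Gen 5 (rule 165): 0100001010
Gen 6 (rule 110): 1100011110
Gen 7 (rule 90): 1110110011
Gen 8 (rule 105): 1011110011

Answer: never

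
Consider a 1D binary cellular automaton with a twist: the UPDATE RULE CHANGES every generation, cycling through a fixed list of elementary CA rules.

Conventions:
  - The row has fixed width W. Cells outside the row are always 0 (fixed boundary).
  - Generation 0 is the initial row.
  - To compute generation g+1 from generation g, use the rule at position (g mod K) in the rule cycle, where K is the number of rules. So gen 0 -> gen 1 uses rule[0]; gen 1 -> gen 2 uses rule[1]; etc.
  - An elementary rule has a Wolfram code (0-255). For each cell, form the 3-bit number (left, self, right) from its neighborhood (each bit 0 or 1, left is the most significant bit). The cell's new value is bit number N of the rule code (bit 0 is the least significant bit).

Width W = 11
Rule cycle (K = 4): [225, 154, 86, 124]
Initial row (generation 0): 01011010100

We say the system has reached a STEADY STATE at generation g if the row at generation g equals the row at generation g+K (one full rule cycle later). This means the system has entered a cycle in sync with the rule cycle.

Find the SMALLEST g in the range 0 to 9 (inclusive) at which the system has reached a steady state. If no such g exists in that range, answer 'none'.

Answer: none

Derivation:
Gen 0: 01011010100
Gen 1 (rule 225): 00101101001
Gen 2 (rule 154): 01001000110
Gen 3 (rule 86): 11111101011
Gen 4 (rule 124): 10000111111
Gen 5 (rule 225): 00110011111
Gen 6 (rule 154): 01101111110
Gen 7 (rule 86): 10100000011
Gen 8 (rule 124): 11110000011
Gen 9 (rule 225): 01110111001
Gen 10 (rule 154): 11100110110
Gen 11 (rule 86): 00111010011
Gen 12 (rule 124): 00101111011
Gen 13 (rule 225): 10010111101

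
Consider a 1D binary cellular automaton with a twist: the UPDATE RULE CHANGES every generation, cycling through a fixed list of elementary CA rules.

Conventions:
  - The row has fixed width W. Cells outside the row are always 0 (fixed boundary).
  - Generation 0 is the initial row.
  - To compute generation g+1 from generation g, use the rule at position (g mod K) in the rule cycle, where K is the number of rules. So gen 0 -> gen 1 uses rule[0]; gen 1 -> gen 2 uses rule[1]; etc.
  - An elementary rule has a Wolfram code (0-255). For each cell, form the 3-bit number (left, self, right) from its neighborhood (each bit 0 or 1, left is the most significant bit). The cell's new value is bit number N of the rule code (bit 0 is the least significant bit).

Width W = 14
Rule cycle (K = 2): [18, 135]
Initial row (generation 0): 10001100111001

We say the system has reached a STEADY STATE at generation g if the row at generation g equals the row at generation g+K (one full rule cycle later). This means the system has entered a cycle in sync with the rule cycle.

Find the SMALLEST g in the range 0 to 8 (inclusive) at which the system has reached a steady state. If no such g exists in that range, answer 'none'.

Answer: 5

Derivation:
Gen 0: 10001100111001
Gen 1 (rule 18): 01010011000110
Gen 2 (rule 135): 11010100011000
Gen 3 (rule 18): 00000010100100
Gen 4 (rule 135): 11111110101101
Gen 5 (rule 18): 00000000000000
Gen 6 (rule 135): 11111111111111
Gen 7 (rule 18): 00000000000000
Gen 8 (rule 135): 11111111111111
Gen 9 (rule 18): 00000000000000
Gen 10 (rule 135): 11111111111111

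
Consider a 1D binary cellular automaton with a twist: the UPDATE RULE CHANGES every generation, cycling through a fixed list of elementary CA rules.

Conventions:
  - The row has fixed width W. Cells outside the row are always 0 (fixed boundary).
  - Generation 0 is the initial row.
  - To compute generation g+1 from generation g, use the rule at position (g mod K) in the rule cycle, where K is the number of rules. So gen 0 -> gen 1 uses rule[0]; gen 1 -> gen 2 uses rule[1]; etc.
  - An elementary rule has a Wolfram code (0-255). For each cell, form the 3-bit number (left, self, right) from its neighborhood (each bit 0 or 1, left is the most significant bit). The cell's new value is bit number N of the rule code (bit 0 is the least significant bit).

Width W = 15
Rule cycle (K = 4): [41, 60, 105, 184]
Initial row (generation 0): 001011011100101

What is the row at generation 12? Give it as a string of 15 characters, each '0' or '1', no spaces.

Gen 0: 001011011100101
Gen 1 (rule 41): 100110110000010
Gen 2 (rule 60): 110101101000011
Gen 3 (rule 105): 111011110011011
Gen 4 (rule 184): 110111101010110
Gen 5 (rule 41): 101100010101100
Gen 6 (rule 60): 111010011111010
Gen 7 (rule 105): 101100010001100
Gen 8 (rule 184): 011010001001010
Gen 9 (rule 41): 010100100000100
Gen 10 (rule 60): 011110110000110
Gen 11 (rule 105): 010011110110110
Gen 12 (rule 184): 001011101101101

Answer: 001011101101101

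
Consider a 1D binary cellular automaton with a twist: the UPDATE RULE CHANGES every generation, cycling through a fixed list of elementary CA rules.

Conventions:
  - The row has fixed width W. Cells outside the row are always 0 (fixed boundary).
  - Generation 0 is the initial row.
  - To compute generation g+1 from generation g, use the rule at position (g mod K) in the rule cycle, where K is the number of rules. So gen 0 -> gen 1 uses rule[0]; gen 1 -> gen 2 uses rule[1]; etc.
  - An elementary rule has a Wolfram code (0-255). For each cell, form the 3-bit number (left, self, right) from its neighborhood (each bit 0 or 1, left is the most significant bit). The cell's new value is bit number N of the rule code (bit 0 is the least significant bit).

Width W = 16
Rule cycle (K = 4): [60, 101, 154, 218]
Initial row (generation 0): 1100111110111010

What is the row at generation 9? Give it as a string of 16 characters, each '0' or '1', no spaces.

Gen 0: 1100111110111010
Gen 1 (rule 60): 1010100001100111
Gen 2 (rule 101): 1111101100100001
Gen 3 (rule 154): 1111001011010010
Gen 4 (rule 218): 1111110011001101
Gen 5 (rule 60): 1000001010101011
Gen 6 (rule 101): 1011101111111101
Gen 7 (rule 154): 0011001111111000
Gen 8 (rule 218): 0111111111111100
Gen 9 (rule 60): 0100000000000010

Answer: 0100000000000010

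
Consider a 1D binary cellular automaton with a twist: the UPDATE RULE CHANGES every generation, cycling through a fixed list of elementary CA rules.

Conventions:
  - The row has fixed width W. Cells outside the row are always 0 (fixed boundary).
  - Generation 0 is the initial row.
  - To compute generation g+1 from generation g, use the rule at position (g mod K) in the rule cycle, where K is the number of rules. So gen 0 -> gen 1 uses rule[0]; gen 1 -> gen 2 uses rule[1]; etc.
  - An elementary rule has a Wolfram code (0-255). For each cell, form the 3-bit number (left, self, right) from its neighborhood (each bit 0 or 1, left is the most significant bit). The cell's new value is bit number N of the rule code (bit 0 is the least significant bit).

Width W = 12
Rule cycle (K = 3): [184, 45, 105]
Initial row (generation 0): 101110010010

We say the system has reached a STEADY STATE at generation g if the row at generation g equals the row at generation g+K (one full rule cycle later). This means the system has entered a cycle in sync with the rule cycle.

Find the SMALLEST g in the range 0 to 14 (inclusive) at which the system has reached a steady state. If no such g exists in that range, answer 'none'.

Answer: none

Derivation:
Gen 0: 101110010010
Gen 1 (rule 184): 011101001001
Gen 2 (rule 45): 010011001001
Gen 3 (rule 105): 000011000000
Gen 4 (rule 184): 000010100000
Gen 5 (rule 45): 111011101111
Gen 6 (rule 105): 101110111001
Gen 7 (rule 184): 011101110100
Gen 8 (rule 45): 010011001101
Gen 9 (rule 105): 000011001110
Gen 10 (rule 184): 000010101101
Gen 11 (rule 45): 111011111011
Gen 12 (rule 105): 101110001111
Gen 13 (rule 184): 011101001110
Gen 14 (rule 45): 010011001000
Gen 15 (rule 105): 000011000011
Gen 16 (rule 184): 000010100010
Gen 17 (rule 45): 111011101010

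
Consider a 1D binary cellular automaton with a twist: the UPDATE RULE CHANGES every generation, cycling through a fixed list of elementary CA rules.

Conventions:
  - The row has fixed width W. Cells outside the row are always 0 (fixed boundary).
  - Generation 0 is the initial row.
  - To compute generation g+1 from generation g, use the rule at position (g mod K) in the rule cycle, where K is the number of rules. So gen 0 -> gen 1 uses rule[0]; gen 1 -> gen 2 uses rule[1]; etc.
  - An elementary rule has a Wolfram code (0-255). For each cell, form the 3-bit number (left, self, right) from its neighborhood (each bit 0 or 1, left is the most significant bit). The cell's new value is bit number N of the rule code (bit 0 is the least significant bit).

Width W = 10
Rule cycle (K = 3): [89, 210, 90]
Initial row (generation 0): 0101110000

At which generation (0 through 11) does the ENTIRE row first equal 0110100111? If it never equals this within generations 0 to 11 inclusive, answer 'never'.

Answer: never

Derivation:
Gen 0: 0101110000
Gen 1 (rule 89): 0001011111
Gen 2 (rule 210): 0010001111
Gen 3 (rule 90): 0101011001
Gen 4 (rule 89): 0000011100
Gen 5 (rule 210): 0000101110
Gen 6 (rule 90): 0001001011
Gen 7 (rule 89): 1100100011
Gen 8 (rule 210): 0111010101
Gen 9 (rule 90): 1101000000
Gen 10 (rule 89): 1100111111
Gen 11 (rule 210): 0111011111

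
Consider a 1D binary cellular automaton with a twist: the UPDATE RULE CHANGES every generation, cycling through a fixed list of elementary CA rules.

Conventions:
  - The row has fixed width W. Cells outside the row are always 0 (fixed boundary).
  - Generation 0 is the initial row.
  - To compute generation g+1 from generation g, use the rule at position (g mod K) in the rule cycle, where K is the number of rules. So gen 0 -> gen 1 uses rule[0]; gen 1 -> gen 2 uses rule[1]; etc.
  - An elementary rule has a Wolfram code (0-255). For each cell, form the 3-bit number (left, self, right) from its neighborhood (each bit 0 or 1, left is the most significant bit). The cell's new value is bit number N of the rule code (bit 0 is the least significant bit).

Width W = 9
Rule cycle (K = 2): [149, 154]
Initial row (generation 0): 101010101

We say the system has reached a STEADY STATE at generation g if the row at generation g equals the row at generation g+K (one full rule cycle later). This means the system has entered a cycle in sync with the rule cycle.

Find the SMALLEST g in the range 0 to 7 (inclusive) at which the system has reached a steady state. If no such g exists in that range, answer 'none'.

Gen 0: 101010101
Gen 1 (rule 149): 101010101
Gen 2 (rule 154): 000000000
Gen 3 (rule 149): 111111111
Gen 4 (rule 154): 111111110
Gen 5 (rule 149): 011111101
Gen 6 (rule 154): 111111000
Gen 7 (rule 149): 011110111
Gen 8 (rule 154): 111100110
Gen 9 (rule 149): 011010001

Answer: none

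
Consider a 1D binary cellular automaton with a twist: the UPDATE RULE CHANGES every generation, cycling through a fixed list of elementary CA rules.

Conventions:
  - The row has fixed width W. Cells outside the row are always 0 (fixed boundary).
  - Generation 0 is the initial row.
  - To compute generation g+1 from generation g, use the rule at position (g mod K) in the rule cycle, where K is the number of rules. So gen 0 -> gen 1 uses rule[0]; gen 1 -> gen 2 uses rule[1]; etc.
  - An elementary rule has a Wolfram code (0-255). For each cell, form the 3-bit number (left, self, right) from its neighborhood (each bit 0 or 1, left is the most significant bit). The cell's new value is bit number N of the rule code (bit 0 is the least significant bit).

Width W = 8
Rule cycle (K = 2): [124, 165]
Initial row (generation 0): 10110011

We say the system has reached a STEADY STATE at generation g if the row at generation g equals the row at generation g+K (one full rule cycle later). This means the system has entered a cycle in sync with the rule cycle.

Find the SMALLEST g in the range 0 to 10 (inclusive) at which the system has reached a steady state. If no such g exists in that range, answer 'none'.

Answer: none

Derivation:
Gen 0: 10110011
Gen 1 (rule 124): 11111011
Gen 2 (rule 165): 01110100
Gen 3 (rule 124): 01011110
Gen 4 (rule 165): 01101100
Gen 5 (rule 124): 01111110
Gen 6 (rule 165): 00111100
Gen 7 (rule 124): 00100110
Gen 8 (rule 165): 10100000
Gen 9 (rule 124): 11110000
Gen 10 (rule 165): 01100111
Gen 11 (rule 124): 01110101
Gen 12 (rule 165): 00101111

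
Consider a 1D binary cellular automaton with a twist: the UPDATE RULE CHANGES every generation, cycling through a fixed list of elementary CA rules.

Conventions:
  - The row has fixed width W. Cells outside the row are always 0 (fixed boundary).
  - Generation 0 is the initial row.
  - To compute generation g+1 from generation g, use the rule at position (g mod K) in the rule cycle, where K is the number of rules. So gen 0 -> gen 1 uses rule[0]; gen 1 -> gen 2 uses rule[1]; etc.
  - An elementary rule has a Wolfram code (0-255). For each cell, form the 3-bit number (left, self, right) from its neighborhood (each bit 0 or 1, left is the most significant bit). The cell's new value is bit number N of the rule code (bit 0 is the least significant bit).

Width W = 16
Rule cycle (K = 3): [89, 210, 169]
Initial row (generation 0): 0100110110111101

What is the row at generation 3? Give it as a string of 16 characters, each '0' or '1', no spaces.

Gen 0: 0100110110111101
Gen 1 (rule 89): 0010110110100100
Gen 2 (rule 210): 0100010010011010
Gen 3 (rule 169): 0001000000010100

Answer: 0001000000010100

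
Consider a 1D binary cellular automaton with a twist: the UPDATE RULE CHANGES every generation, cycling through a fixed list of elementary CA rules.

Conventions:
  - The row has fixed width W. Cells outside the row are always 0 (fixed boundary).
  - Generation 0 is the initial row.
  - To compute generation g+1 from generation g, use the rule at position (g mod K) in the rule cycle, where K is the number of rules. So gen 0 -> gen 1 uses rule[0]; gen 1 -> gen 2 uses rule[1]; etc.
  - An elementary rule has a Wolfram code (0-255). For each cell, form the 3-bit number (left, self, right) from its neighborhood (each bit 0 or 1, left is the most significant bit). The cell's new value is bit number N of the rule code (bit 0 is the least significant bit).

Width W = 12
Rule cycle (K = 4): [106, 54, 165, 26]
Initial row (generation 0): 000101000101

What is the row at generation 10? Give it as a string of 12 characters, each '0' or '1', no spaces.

Gen 0: 000101000101
Gen 1 (rule 106): 001010001010
Gen 2 (rule 54): 011111011111
Gen 3 (rule 165): 001110101110
Gen 4 (rule 26): 011000001001
Gen 5 (rule 106): 111000010010
Gen 6 (rule 54): 000100111111
Gen 7 (rule 165): 110100011110
Gen 8 (rule 26): 100010110001
Gen 9 (rule 106): 000101110010
Gen 10 (rule 54): 001110001111

Answer: 001110001111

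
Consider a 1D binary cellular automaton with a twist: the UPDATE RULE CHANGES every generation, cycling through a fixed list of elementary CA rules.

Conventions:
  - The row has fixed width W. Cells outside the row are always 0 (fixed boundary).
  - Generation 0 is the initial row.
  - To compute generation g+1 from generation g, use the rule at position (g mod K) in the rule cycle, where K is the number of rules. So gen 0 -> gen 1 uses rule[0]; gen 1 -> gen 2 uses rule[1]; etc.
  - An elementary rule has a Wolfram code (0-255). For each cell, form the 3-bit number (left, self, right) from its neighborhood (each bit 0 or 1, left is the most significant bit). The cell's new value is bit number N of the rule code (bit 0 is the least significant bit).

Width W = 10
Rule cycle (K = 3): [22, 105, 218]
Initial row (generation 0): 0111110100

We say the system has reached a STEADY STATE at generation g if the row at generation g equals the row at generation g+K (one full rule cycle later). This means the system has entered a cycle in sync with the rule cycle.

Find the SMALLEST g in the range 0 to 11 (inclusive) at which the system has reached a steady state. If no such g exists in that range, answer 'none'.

Gen 0: 0111110100
Gen 1 (rule 22): 1000000110
Gen 2 (rule 105): 0011110110
Gen 3 (rule 218): 0111110111
Gen 4 (rule 22): 1000000000
Gen 5 (rule 105): 0011111111
Gen 6 (rule 218): 0111111111
Gen 7 (rule 22): 1000000000
Gen 8 (rule 105): 0011111111
Gen 9 (rule 218): 0111111111
Gen 10 (rule 22): 1000000000
Gen 11 (rule 105): 0011111111
Gen 12 (rule 218): 0111111111
Gen 13 (rule 22): 1000000000
Gen 14 (rule 105): 0011111111

Answer: 4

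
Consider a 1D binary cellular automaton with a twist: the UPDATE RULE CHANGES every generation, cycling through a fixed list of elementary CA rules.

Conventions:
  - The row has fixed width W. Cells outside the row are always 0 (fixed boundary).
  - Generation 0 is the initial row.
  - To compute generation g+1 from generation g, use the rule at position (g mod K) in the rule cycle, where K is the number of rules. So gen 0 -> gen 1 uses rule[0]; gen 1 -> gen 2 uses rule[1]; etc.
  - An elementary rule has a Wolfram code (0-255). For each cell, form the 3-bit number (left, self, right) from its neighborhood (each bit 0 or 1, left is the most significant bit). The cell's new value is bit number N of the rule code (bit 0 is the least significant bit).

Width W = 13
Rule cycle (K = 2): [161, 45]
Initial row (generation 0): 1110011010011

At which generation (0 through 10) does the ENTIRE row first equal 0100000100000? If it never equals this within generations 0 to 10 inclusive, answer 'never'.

Gen 0: 1110011010011
Gen 1 (rule 161): 0100000100000
Gen 2 (rule 45): 0101110101111
Gen 3 (rule 161): 0010101010110
Gen 4 (rule 45): 1011111111100
Gen 5 (rule 161): 0101111111001
Gen 6 (rule 45): 0111000000001
Gen 7 (rule 161): 0010011111100
Gen 8 (rule 45): 1010010000001
Gen 9 (rule 161): 0100000111100
Gen 10 (rule 45): 0101110100001

Answer: 1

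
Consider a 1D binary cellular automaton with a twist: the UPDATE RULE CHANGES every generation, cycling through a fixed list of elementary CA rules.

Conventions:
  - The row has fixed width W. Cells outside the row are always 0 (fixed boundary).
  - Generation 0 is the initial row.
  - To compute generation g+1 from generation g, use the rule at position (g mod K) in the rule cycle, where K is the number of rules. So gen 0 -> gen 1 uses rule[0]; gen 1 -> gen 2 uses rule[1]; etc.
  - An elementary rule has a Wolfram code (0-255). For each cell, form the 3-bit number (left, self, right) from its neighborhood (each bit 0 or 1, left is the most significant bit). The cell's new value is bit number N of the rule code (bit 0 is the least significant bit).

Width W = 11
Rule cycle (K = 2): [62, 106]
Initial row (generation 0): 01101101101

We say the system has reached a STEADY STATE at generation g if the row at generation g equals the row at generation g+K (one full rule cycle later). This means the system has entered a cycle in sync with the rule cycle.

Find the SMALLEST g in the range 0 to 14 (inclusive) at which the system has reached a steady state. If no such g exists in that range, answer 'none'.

Gen 0: 01101101101
Gen 1 (rule 62): 11011011011
Gen 2 (rule 106): 11111111111
Gen 3 (rule 62): 10000000000
Gen 4 (rule 106): 00000000000
Gen 5 (rule 62): 00000000000
Gen 6 (rule 106): 00000000000
Gen 7 (rule 62): 00000000000
Gen 8 (rule 106): 00000000000
Gen 9 (rule 62): 00000000000
Gen 10 (rule 106): 00000000000
Gen 11 (rule 62): 00000000000
Gen 12 (rule 106): 00000000000
Gen 13 (rule 62): 00000000000
Gen 14 (rule 106): 00000000000
Gen 15 (rule 62): 00000000000
Gen 16 (rule 106): 00000000000

Answer: 4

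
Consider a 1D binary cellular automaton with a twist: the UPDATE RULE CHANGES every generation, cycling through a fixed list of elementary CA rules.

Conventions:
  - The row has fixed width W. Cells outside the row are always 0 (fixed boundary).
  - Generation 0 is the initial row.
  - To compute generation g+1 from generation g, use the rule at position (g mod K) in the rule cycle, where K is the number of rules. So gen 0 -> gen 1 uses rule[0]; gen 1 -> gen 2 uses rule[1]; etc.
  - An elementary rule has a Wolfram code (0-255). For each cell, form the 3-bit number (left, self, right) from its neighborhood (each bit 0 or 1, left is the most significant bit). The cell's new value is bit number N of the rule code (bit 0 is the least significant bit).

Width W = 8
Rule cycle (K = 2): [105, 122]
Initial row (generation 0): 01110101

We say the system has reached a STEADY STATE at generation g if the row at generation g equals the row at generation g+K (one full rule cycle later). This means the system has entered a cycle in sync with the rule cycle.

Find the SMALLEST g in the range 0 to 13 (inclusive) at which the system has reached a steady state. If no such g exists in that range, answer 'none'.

Answer: none

Derivation:
Gen 0: 01110101
Gen 1 (rule 105): 01011010
Gen 2 (rule 122): 10111101
Gen 3 (rule 105): 01100110
Gen 4 (rule 122): 11111111
Gen 5 (rule 105): 10000001
Gen 6 (rule 122): 01000010
Gen 7 (rule 105): 00011000
Gen 8 (rule 122): 00111100
Gen 9 (rule 105): 10100101
Gen 10 (rule 122): 01011010
Gen 11 (rule 105): 00111100
Gen 12 (rule 122): 01100110
Gen 13 (rule 105): 01100110
Gen 14 (rule 122): 11111111
Gen 15 (rule 105): 10000001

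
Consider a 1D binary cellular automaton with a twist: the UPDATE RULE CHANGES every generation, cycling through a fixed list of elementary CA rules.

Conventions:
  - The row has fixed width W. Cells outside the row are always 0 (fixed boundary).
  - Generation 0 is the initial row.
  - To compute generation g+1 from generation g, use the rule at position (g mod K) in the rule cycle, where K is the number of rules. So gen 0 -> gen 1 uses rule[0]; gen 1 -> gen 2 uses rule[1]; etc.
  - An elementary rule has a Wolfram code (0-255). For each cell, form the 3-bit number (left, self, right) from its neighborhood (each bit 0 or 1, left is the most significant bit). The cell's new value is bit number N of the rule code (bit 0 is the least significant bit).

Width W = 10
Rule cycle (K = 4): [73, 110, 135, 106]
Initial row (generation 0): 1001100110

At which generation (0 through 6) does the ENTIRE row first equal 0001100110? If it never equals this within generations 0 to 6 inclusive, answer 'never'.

Answer: 1

Derivation:
Gen 0: 1001100110
Gen 1 (rule 73): 0001100110
Gen 2 (rule 110): 0011101110
Gen 3 (rule 135): 1101000100
Gen 4 (rule 106): 1110001000
Gen 5 (rule 73): 1010100011
Gen 6 (rule 110): 1111100111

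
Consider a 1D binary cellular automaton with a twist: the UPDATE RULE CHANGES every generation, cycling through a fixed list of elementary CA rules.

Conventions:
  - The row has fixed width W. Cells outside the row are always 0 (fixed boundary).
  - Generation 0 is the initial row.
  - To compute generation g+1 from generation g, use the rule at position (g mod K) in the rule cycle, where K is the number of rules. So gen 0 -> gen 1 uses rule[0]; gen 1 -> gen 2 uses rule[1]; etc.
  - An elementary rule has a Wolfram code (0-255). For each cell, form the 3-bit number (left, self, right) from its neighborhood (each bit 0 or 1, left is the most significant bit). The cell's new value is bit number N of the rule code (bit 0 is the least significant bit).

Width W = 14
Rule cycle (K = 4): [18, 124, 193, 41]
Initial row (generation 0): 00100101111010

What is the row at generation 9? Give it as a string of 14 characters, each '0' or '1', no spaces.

Gen 0: 00100101111010
Gen 1 (rule 18): 01011000000001
Gen 2 (rule 124): 01111100000001
Gen 3 (rule 193): 00111101111100
Gen 4 (rule 41): 10100011000001
Gen 5 (rule 18): 00010100100010
Gen 6 (rule 124): 00011110110011
Gen 7 (rule 193): 11001110010001
Gen 8 (rule 41): 10001000000100
Gen 9 (rule 18): 01010100001010

Answer: 01010100001010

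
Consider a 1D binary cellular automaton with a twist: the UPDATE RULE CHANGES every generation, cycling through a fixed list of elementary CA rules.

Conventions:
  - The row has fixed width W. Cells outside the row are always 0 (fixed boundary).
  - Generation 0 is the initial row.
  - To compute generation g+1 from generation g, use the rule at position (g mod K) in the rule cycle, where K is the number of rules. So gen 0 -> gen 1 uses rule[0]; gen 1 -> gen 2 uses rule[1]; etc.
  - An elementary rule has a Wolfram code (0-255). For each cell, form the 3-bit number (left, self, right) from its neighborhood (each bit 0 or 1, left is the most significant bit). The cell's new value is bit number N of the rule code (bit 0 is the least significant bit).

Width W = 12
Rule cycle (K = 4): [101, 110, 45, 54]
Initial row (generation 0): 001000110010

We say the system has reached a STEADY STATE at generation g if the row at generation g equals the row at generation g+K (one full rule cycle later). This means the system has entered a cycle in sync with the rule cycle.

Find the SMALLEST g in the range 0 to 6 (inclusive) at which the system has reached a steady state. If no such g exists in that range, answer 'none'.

Gen 0: 001000110010
Gen 1 (rule 101): 101010010010
Gen 2 (rule 110): 111110110110
Gen 3 (rule 45): 100001101100
Gen 4 (rule 54): 110010010010
Gen 5 (rule 101): 010010010010
Gen 6 (rule 110): 110110110110
Gen 7 (rule 45): 101101101100
Gen 8 (rule 54): 110010010010
Gen 9 (rule 101): 010010010010
Gen 10 (rule 110): 110110110110

Answer: 4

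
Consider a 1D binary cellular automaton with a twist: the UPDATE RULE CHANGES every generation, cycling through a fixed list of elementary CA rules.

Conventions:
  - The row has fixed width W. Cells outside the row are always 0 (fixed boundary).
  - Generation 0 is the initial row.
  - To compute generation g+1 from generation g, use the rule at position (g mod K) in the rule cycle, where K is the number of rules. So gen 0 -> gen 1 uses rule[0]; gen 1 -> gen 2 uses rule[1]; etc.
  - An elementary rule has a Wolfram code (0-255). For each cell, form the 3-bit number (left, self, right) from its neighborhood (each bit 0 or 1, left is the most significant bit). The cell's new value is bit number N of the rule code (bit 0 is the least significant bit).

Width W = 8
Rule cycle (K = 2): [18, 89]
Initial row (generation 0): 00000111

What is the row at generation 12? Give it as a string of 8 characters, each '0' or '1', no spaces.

Answer: 11111111

Derivation:
Gen 0: 00000111
Gen 1 (rule 18): 00001000
Gen 2 (rule 89): 11100111
Gen 3 (rule 18): 00011000
Gen 4 (rule 89): 11011111
Gen 5 (rule 18): 00000000
Gen 6 (rule 89): 11111111
Gen 7 (rule 18): 00000000
Gen 8 (rule 89): 11111111
Gen 9 (rule 18): 00000000
Gen 10 (rule 89): 11111111
Gen 11 (rule 18): 00000000
Gen 12 (rule 89): 11111111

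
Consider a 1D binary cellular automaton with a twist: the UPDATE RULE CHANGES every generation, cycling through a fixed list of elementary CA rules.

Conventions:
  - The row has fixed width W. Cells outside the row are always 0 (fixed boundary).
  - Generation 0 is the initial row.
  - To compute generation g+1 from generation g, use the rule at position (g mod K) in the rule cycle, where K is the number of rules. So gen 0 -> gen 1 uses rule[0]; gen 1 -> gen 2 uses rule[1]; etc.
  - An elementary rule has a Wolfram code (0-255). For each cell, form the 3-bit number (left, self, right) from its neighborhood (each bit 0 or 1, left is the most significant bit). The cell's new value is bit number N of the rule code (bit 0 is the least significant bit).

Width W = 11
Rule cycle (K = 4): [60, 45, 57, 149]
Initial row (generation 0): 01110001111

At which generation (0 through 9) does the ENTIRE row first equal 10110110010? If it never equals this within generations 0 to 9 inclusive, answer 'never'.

Answer: never

Derivation:
Gen 0: 01110001111
Gen 1 (rule 60): 01001001000
Gen 2 (rule 45): 01001001011
Gen 3 (rule 57): 00100100110
Gen 4 (rule 149): 10110110001
Gen 5 (rule 60): 11101101001
Gen 6 (rule 45): 10011011001
Gen 7 (rule 57): 01010110100
Gen 8 (rule 149): 01010000111
Gen 9 (rule 60): 01111000100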